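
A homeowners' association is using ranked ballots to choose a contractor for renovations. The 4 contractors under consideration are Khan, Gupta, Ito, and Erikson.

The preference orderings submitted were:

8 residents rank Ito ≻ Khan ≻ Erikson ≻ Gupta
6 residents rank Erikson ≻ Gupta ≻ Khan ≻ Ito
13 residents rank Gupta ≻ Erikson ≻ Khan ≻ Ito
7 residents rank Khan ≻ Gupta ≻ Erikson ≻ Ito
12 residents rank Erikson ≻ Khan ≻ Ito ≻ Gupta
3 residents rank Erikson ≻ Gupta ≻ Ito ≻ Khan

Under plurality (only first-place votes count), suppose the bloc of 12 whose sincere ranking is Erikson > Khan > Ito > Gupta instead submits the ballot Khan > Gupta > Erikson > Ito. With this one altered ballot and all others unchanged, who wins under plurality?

First-place totals with the altered ballot: Khan 19, Gupta 13, Ito 8, Erikson 9.
The switch changes the winner from Erikson to Khan.

Khan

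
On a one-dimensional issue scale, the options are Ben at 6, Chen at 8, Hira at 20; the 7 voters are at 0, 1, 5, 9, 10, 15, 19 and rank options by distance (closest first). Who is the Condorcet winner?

Chen

With single-peaked preferences on a line, the Condorcet winner is the candidate closest to the median voter.
The median voter (position 9) is closest to Chen at 8.
Check: Chen vs Hira — voters closer to Chen: 5 of 7.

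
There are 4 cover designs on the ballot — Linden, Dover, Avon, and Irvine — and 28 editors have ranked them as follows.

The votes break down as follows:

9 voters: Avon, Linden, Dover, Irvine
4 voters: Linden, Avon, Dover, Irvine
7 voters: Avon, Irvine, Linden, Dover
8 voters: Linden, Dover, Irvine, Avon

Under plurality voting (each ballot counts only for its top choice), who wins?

Avon

First-place vote totals:
  Linden: 12
  Dover: 0
  Avon: 16
  Irvine: 0
Avon has the most first-place votes.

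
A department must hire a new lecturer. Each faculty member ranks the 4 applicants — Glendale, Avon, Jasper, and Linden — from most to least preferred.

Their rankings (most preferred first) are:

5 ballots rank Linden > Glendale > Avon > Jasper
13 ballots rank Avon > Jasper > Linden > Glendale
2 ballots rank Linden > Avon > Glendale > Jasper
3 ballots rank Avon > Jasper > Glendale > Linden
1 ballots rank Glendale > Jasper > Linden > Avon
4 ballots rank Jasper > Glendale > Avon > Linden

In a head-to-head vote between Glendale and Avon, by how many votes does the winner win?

8

Ballots ranking Glendale above Avon: 5+1+4 = 10.
Ballots ranking Avon above Glendale: 13+2+3 = 18.
Avon wins 18–10, a margin of 8.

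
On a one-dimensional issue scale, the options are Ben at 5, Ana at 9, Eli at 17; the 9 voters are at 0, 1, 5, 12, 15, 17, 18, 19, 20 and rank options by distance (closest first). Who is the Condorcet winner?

With single-peaked preferences on a line, the Condorcet winner is the candidate closest to the median voter.
The median voter (position 15) is closest to Eli at 17.
Check: Eli vs Ana — voters closer to Eli: 5 of 9.

Eli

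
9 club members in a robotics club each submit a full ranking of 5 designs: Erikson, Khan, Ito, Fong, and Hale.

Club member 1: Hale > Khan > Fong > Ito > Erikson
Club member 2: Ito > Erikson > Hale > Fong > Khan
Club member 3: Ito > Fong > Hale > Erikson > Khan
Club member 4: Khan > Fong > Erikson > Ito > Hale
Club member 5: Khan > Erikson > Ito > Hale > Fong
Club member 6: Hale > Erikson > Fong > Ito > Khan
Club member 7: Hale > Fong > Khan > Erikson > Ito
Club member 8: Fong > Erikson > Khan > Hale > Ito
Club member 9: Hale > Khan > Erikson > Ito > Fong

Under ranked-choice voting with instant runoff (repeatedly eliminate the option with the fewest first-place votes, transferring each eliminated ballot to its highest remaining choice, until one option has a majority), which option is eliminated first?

Round 1: Hale 4, Khan 2, Ito 2, Fong 1, Erikson 0. Erikson has the fewest and is eliminated.
Round 2: Hale 4, Khan 2, Ito 2, Fong 1. Fong has the fewest and is eliminated.
Round 3: Hale 4, Khan 3, Ito 2. Ito has the fewest and is eliminated.
Round 4: Hale 6, Khan 3. Hale has a majority.

Erikson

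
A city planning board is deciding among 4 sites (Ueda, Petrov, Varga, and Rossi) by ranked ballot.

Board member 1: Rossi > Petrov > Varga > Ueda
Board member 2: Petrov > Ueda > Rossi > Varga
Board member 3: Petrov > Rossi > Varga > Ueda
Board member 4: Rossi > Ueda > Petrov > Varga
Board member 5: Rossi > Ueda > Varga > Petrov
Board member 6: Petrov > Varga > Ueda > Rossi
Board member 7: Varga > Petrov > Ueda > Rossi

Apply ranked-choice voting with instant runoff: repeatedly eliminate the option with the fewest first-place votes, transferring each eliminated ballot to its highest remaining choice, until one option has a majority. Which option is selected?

Round 1: Petrov 3, Rossi 3, Varga 1, Ueda 0. Ueda has the fewest and is eliminated.
Round 2: Petrov 3, Rossi 3, Varga 1. Varga has the fewest and is eliminated.
Round 3: Petrov 4, Rossi 3. Petrov has a majority.

Petrov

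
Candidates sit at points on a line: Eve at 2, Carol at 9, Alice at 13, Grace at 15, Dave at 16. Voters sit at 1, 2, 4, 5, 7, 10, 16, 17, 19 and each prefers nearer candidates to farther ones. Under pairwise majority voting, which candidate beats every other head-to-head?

Carol

With single-peaked preferences on a line, the Condorcet winner is the candidate closest to the median voter.
The median voter (position 7) is closest to Carol at 9.
Check: Carol vs Grace — voters closer to Carol: 6 of 9.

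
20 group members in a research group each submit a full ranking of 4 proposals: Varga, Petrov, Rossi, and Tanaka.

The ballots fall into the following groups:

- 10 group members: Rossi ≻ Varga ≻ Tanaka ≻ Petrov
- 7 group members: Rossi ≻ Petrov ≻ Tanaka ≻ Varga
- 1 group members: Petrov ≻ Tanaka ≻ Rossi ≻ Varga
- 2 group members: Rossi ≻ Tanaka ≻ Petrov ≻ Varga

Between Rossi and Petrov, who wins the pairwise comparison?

Rossi

Ballots ranking Rossi above Petrov: 10+7+2 = 19.
Ballots ranking Petrov above Rossi: 1.
Rossi wins the head-to-head, 19–1.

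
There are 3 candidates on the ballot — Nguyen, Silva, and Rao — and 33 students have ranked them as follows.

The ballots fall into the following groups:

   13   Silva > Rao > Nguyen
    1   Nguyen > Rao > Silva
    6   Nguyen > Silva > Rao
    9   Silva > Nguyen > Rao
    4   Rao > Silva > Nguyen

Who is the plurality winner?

Silva

First-place vote totals:
  Nguyen: 7
  Silva: 22
  Rao: 4
Silva has the most first-place votes.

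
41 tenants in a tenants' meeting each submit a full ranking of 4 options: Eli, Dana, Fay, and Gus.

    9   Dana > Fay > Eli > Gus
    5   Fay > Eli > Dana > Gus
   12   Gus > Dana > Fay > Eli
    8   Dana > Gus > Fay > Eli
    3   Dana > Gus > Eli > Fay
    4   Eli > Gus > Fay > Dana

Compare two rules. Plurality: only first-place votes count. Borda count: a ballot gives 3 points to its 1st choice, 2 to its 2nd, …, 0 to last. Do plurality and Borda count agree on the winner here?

Yes

Plurality first-place counts: Eli 4, Dana 20, Fay 5, Gus 12 → Dana.
Borda totals: Eli 34, Dana 89, Fay 57, Gus 66 → Dana.
The two rules agree on Dana.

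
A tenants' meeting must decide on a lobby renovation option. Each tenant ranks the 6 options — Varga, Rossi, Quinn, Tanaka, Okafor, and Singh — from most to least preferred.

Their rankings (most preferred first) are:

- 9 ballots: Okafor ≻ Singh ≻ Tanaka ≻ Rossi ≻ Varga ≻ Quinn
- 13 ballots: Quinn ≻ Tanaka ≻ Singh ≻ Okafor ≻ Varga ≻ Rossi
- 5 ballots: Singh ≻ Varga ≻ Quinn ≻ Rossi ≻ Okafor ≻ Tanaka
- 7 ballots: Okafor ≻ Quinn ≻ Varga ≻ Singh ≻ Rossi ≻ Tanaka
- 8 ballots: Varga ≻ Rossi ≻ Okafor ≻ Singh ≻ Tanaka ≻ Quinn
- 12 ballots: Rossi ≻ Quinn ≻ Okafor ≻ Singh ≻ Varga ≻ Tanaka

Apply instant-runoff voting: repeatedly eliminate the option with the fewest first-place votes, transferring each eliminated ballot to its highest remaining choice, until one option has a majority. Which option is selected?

Round 1: Okafor 16, Quinn 13, Rossi 12, Varga 8, Singh 5, Tanaka 0. Tanaka has the fewest and is eliminated.
Round 2: Okafor 16, Quinn 13, Rossi 12, Varga 8, Singh 5. Singh has the fewest and is eliminated.
Round 3: Okafor 16, Varga 13, Quinn 13, Rossi 12. Rossi has the fewest and is eliminated.
Round 4: Quinn 25, Okafor 16, Varga 13. Varga has the fewest and is eliminated.
Round 5: Quinn 30, Okafor 24. Quinn has a majority.

Quinn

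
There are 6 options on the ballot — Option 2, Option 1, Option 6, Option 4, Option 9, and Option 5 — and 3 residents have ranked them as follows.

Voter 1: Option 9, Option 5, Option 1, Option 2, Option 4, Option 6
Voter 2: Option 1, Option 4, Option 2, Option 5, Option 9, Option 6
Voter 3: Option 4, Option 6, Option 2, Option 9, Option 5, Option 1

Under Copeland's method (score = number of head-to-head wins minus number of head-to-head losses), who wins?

Option 4

Pairwise results:
  Option 2 vs Option 1: Option 1 wins 2–1.
  Option 2 vs Option 6: Option 2 wins 2–1.
  Option 2 vs Option 4: Option 4 wins 2–1.
  Option 2 vs Option 9: Option 2 wins 2–1.
  Option 2 vs Option 5: Option 2 wins 2–1.
  Option 1 vs Option 6: Option 1 wins 2–1.
  Option 1 vs Option 4: Option 1 wins 2–1.
  Option 1 vs Option 9: Option 9 wins 2–1.
  Option 1 vs Option 5: Option 5 wins 2–1.
  Option 6 vs Option 4: Option 4 wins 3–0.
  Option 6 vs Option 9: Option 9 wins 2–1.
  Option 6 vs Option 5: Option 5 wins 2–1.
  Option 4 vs Option 9: Option 4 wins 2–1.
  Option 4 vs Option 5: Option 4 wins 2–1.
  Option 9 vs Option 5: Option 9 wins 2–1.
Copeland scores (wins − losses):
  Option 2: 3 − 2 = 1
  Option 1: 3 − 2 = 1
  Option 6: 0 − 5 = -5
  Option 4: 4 − 1 = 3
  Option 9: 3 − 2 = 1
  Option 5: 2 − 3 = -1
Option 4 has the best Copeland score.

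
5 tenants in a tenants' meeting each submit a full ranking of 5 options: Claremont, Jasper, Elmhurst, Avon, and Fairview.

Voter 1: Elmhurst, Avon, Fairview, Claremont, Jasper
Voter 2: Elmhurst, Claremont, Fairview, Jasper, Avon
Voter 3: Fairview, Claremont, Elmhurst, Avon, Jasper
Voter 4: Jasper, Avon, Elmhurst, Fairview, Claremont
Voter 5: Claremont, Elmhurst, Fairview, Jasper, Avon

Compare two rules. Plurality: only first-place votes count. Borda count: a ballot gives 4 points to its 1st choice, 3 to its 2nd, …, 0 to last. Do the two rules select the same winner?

Yes

Plurality first-place counts: Claremont 1, Jasper 1, Elmhurst 2, Avon 0, Fairview 1 → Elmhurst.
Borda totals: Claremont 11, Jasper 6, Elmhurst 15, Avon 7, Fairview 11 → Elmhurst.
The two rules agree on Elmhurst.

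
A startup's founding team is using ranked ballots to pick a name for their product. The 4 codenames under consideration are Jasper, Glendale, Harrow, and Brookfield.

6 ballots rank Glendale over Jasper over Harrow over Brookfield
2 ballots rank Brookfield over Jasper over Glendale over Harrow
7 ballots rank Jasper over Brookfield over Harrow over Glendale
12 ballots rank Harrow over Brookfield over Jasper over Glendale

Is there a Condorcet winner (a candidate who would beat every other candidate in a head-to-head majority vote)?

Head-to-head results (27 voters total):
Jasper vs Glendale: Jasper wins 21–6.
Jasper vs Harrow: Jasper wins 15–12.
Jasper vs Brookfield: Brookfield wins 14–13.
Glendale vs Harrow: Harrow wins 19–8.
Glendale vs Brookfield: Brookfield wins 21–6.
Harrow vs Brookfield: Harrow wins 18–9.
No candidate beats all others: Jasper beats Harrow beats Brookfield beats Jasper, a majority cycle.

No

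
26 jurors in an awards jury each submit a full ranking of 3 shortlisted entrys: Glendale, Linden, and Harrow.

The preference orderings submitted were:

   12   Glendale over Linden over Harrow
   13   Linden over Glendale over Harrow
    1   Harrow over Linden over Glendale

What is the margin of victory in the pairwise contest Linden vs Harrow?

Ballots ranking Linden above Harrow: 12+13 = 25.
Ballots ranking Harrow above Linden: 1.
Linden wins 25–1, a margin of 24.

24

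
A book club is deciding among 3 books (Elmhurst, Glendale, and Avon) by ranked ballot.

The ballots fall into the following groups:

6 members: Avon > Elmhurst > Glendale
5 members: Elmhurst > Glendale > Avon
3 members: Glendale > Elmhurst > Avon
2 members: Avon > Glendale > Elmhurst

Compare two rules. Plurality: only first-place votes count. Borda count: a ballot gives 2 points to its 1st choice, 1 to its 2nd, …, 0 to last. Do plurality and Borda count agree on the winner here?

No

Plurality first-place counts: Elmhurst 5, Glendale 3, Avon 8 → Avon.
Borda totals: Elmhurst 19, Glendale 13, Avon 16 → Elmhurst.
The two rules disagree: plurality picks Avon, Borda picks Elmhurst.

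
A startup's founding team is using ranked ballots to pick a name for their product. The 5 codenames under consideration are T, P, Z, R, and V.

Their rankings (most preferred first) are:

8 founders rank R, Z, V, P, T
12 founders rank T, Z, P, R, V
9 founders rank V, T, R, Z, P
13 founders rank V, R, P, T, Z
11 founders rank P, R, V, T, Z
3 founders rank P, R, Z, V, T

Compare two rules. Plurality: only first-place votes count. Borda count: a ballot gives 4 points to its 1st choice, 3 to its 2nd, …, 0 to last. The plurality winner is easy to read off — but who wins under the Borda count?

R

Plurality first-place counts: T 12, P 14, Z 0, R 8, V 22 → V.
Borda totals: T 99, P 114, Z 75, R 143, V 129 → R.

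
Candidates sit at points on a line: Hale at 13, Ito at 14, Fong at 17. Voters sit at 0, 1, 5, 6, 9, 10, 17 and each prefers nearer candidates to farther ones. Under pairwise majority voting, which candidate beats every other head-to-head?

With single-peaked preferences on a line, the Condorcet winner is the candidate closest to the median voter.
The median voter (position 6) is closest to Hale at 13.
Check: Hale vs Fong — voters closer to Hale: 6 of 7.

Hale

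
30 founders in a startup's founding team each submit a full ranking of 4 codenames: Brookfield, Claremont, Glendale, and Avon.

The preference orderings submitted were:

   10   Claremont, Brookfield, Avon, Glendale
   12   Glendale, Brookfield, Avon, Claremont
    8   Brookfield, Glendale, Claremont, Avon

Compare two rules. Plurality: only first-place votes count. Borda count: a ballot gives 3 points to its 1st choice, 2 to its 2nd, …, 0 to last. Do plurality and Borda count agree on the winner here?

No

Plurality first-place counts: Brookfield 8, Claremont 10, Glendale 12, Avon 0 → Glendale.
Borda totals: Brookfield 68, Claremont 38, Glendale 52, Avon 22 → Brookfield.
The two rules disagree: plurality picks Glendale, Borda picks Brookfield.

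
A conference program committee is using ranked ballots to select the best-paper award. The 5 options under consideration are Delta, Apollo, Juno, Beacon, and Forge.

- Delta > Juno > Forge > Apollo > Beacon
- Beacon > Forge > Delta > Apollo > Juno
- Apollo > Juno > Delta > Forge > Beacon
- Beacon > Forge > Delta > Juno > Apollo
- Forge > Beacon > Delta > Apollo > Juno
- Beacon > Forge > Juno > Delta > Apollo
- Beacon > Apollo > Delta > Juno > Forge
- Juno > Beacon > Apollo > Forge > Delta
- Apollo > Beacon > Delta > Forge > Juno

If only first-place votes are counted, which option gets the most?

First-place vote totals:
  Delta: 1
  Apollo: 2
  Juno: 1
  Beacon: 4
  Forge: 1
Beacon has the most first-place votes.

Beacon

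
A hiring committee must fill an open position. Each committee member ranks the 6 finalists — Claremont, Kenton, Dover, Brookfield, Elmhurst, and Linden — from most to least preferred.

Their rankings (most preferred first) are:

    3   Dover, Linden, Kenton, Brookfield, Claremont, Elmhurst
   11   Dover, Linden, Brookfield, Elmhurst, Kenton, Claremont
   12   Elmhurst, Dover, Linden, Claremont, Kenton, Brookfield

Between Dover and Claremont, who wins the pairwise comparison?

Ballots ranking Dover above Claremont: 3+11+12 = 26.
Ballots ranking Claremont above Dover: 0.
Dover wins the head-to-head, 26–0.

Dover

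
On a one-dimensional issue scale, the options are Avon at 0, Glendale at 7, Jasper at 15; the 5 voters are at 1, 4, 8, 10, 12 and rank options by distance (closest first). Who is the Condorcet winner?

With single-peaked preferences on a line, the Condorcet winner is the candidate closest to the median voter.
The median voter (position 8) is closest to Glendale at 7.
Check: Glendale vs Jasper — voters closer to Glendale: 4 of 5.

Glendale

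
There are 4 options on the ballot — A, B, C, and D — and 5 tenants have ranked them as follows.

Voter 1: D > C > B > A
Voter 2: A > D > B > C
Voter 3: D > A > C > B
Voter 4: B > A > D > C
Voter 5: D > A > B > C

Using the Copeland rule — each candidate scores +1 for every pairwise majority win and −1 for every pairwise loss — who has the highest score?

D

Pairwise results:
  A vs B: A wins 3–2.
  A vs C: A wins 4–1.
  A vs D: D wins 3–2.
  B vs C: B wins 3–2.
  B vs D: D wins 4–1.
  C vs D: D wins 5–0.
Copeland scores (wins − losses):
  A: 2 − 1 = 1
  B: 1 − 2 = -1
  C: 0 − 3 = -3
  D: 3 − 0 = 3
D has the best Copeland score.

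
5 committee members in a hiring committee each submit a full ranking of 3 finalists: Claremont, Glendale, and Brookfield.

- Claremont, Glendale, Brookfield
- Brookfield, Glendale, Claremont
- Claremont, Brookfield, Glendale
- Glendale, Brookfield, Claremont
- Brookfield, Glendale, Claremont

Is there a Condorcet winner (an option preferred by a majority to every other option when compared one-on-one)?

Head-to-head results (5 voters total):
Claremont vs Glendale: Glendale wins 3–2.
Claremont vs Brookfield: Brookfield wins 3–2.
Glendale vs Brookfield: Brookfield wins 3–2.
Brookfield beats each rival — Claremont (3–2), Glendale (3–2) — so Brookfield is the Condorcet winner.

Yes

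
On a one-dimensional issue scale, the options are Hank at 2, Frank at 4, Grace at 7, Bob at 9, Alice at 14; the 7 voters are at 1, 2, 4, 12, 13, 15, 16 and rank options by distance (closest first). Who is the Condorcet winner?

With single-peaked preferences on a line, the Condorcet winner is the candidate closest to the median voter.
The median voter (position 12) is closest to Alice at 14.
Check: Alice vs Hank — voters closer to Alice: 4 of 7.

Alice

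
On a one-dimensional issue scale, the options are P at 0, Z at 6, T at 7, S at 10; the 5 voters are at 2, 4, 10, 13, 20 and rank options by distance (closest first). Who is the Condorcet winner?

S

With single-peaked preferences on a line, the Condorcet winner is the candidate closest to the median voter.
The median voter (position 10) is closest to S at 10.
Check: S vs T — voters closer to S: 3 of 5.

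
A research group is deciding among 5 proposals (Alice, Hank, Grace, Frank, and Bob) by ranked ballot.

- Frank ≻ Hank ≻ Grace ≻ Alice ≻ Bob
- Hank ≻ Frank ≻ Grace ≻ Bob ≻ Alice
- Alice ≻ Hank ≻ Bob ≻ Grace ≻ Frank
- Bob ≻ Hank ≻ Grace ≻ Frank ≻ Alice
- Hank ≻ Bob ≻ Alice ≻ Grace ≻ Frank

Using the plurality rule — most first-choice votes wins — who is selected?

Hank

First-place vote totals:
  Alice: 1
  Hank: 2
  Grace: 0
  Frank: 1
  Bob: 1
Hank has the most first-place votes.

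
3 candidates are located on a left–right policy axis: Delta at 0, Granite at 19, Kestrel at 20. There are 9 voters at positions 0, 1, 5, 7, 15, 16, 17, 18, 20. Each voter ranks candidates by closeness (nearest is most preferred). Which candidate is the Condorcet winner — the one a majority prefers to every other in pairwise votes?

Granite

With single-peaked preferences on a line, the Condorcet winner is the candidate closest to the median voter.
The median voter (position 15) is closest to Granite at 19.
Check: Granite vs Delta — voters closer to Granite: 5 of 9.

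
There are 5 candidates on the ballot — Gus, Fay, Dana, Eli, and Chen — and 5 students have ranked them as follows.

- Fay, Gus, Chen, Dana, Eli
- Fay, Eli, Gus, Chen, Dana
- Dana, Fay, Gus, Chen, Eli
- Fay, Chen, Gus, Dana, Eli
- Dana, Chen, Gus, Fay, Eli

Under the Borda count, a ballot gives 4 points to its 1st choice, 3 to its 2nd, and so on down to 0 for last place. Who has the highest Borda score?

Borda scores:
  Gus: 3 + 2 + 2 + 2 + 2 = 11
  Fay: 4 + 4 + 3 + 4 + 1 = 16
  Dana: 1 + 0 + 4 + 1 + 4 = 10
  Eli: 0 + 3 + 0 + 0 + 0 = 3
  Chen: 2 + 1 + 1 + 3 + 3 = 10
Fay has the highest total.

Fay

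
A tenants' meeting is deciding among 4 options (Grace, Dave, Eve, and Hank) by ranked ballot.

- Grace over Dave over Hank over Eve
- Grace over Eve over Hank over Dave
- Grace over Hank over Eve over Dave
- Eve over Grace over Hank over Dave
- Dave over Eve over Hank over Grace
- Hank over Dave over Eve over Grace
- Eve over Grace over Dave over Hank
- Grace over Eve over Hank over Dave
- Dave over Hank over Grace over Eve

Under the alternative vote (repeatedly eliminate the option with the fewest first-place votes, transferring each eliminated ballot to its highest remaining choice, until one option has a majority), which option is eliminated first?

Round 1: Grace 4, Dave 2, Eve 2, Hank 1. Hank has the fewest and is eliminated.
Round 2: Grace 4, Dave 3, Eve 2. Eve has the fewest and is eliminated.
Round 3: Grace 6, Dave 3. Grace has a majority.

Hank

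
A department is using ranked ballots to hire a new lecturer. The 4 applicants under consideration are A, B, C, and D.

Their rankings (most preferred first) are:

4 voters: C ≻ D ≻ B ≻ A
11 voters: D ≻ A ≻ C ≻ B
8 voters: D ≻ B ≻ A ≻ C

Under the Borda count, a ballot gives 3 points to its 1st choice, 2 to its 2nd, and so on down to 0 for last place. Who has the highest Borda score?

D

Borda scores:
  A: 4·0 + 11·2 + 8·1 = 30
  B: 4·1 + 11·0 + 8·2 = 20
  C: 4·3 + 11·1 + 8·0 = 23
  D: 4·2 + 11·3 + 8·3 = 65
D has the highest total.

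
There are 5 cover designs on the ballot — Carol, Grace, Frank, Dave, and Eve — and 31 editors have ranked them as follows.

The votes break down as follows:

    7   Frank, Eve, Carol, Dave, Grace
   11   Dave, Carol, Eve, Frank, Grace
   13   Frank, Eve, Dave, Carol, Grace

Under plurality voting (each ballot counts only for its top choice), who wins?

Frank

First-place vote totals:
  Carol: 0
  Grace: 0
  Frank: 20
  Dave: 11
  Eve: 0
Frank has the most first-place votes.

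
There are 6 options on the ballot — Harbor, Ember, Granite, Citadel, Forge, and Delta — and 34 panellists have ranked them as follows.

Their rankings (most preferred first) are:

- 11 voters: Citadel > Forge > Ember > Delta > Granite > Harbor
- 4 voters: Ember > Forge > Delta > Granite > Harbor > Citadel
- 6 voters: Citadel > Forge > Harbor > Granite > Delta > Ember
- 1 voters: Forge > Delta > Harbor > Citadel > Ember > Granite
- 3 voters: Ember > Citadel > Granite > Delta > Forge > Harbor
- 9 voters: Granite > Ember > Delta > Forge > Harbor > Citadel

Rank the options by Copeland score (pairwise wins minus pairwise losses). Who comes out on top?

Pairwise results:
  Harbor vs Ember: Ember wins 27–7.
  Harbor vs Granite: Granite wins 27–7.
  Harbor vs Citadel: Citadel wins 20–14.
  Harbor vs Forge: Forge wins 34–0.
  Harbor vs Delta: Delta wins 28–6.
  Ember vs Granite: Ember wins 19–15.
  Ember vs Citadel: Citadel wins 18–16.
  Ember vs Forge: Forge wins 18–16.
  Ember vs Delta: Ember wins 27–7.
  Granite vs Citadel: Citadel wins 21–13.
  Granite vs Forge: Forge wins 22–12.
  Granite vs Delta: Granite wins 18–16.
  Citadel vs Forge: Citadel wins 20–14.
  Citadel vs Delta: Citadel wins 20–14.
  Forge vs Delta: Forge wins 22–12.
Copeland scores (wins − losses):
  Harbor: 0 − 5 = -5
  Ember: 3 − 2 = 1
  Granite: 2 − 3 = -1
  Citadel: 5 − 0 = 5
  Forge: 4 − 1 = 3
  Delta: 1 − 4 = -3
Citadel has the best Copeland score.

Citadel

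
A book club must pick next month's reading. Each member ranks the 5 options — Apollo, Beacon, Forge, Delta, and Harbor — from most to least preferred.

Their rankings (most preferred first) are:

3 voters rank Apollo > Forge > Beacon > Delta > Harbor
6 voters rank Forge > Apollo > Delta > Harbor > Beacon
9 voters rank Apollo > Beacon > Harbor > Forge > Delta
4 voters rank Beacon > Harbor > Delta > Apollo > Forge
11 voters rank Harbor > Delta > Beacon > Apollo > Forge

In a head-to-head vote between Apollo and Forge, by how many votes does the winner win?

21

Ballots ranking Apollo above Forge: 3+9+4+11 = 27.
Ballots ranking Forge above Apollo: 6.
Apollo wins 27–6, a margin of 21.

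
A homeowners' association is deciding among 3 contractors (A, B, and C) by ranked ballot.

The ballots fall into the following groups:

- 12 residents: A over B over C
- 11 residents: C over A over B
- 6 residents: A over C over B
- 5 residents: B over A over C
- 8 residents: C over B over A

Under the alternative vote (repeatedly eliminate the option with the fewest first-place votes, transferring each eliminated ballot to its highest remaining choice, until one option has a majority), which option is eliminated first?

B

Round 1: C 19, A 18, B 5. B has the fewest and is eliminated.
Round 2: A 23, C 19. A has a majority.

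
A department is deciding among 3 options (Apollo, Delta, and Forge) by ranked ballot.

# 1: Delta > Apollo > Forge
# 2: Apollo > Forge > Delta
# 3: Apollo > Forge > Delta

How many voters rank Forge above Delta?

Ballots ranking Forge above Delta: 2.
Ballots ranking Delta above Forge: 1.
So 2 of 3 voters prefer Forge to Delta.

2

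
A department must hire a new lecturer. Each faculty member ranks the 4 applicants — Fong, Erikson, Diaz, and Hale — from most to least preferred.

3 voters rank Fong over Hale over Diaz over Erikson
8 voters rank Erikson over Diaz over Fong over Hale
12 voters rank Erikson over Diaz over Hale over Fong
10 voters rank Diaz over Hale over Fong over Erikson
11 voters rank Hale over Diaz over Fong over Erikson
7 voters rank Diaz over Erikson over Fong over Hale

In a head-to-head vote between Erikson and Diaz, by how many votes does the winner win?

Ballots ranking Erikson above Diaz: 8+12 = 20.
Ballots ranking Diaz above Erikson: 3+10+11+7 = 31.
Diaz wins 31–20, a margin of 11.

11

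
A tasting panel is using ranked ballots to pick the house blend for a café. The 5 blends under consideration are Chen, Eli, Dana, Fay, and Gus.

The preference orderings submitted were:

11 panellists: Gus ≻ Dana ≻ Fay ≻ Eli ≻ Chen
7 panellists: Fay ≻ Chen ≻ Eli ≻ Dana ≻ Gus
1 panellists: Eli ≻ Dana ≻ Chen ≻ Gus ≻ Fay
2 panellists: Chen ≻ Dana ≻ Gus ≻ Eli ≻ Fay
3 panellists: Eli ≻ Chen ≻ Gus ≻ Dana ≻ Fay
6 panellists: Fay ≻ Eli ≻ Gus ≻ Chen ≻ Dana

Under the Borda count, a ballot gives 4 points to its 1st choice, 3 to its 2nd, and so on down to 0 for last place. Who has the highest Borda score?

Borda scores:
  Chen: 11·0 + 7·3 + 2 + 2·4 + 3·3 + 6·1 = 46
  Eli: 11·1 + 7·2 + 4 + 2·1 + 3·4 + 6·3 = 61
  Dana: 11·3 + 7·1 + 3 + 2·3 + 3·1 + 6·0 = 52
  Fay: 11·2 + 7·4 + 0 + 2·0 + 3·0 + 6·4 = 74
  Gus: 11·4 + 7·0 + 1 + 2·2 + 3·2 + 6·2 = 67
Fay has the highest total.

Fay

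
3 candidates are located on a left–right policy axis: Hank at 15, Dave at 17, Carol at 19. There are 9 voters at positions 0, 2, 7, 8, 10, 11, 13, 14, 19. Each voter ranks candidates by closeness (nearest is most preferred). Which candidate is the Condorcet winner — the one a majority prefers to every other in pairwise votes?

Hank

With single-peaked preferences on a line, the Condorcet winner is the candidate closest to the median voter.
The median voter (position 10) is closest to Hank at 15.
Check: Hank vs Carol — voters closer to Hank: 8 of 9.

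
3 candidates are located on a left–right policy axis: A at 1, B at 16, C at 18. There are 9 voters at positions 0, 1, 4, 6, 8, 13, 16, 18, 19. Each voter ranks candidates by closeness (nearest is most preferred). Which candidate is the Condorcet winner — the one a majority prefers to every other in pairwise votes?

A

With single-peaked preferences on a line, the Condorcet winner is the candidate closest to the median voter.
The median voter (position 8) is closest to A at 1.
Check: A vs C — voters closer to A: 5 of 9.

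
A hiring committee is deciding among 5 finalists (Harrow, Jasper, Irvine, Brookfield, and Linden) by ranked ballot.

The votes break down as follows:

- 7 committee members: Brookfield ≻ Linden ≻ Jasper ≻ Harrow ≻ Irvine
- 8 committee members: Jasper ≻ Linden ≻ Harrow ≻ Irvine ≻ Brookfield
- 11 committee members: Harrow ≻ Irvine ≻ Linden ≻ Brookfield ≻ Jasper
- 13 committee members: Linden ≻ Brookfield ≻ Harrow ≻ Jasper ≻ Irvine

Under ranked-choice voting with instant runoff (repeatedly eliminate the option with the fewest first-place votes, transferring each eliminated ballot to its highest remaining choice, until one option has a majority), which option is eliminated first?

Round 1: Linden 13, Harrow 11, Jasper 8, Brookfield 7, Irvine 0. Irvine has the fewest and is eliminated.
Round 2: Linden 13, Harrow 11, Jasper 8, Brookfield 7. Brookfield has the fewest and is eliminated.
Round 3: Linden 20, Harrow 11, Jasper 8. Linden has a majority.

Irvine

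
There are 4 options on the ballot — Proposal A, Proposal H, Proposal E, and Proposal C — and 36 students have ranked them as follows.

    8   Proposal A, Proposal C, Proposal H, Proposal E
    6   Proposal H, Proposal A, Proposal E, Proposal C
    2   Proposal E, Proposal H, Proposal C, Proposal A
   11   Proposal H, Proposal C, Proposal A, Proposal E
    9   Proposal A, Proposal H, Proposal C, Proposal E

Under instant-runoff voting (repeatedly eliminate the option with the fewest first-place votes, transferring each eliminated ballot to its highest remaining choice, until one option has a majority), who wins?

Round 1: Proposal A 17, Proposal H 17, Proposal E 2, Proposal C 0. Proposal C has the fewest and is eliminated.
Round 2: Proposal A 17, Proposal H 17, Proposal E 2. Proposal E has the fewest and is eliminated.
Round 3: Proposal H 19, Proposal A 17. Proposal H has a majority.

Proposal H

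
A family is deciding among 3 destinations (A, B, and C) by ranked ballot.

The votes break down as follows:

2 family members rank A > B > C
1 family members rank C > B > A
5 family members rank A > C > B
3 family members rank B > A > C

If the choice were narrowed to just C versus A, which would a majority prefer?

A

Ballots ranking C above A: 1.
Ballots ranking A above C: 2+5+3 = 10.
A wins the head-to-head, 10–1.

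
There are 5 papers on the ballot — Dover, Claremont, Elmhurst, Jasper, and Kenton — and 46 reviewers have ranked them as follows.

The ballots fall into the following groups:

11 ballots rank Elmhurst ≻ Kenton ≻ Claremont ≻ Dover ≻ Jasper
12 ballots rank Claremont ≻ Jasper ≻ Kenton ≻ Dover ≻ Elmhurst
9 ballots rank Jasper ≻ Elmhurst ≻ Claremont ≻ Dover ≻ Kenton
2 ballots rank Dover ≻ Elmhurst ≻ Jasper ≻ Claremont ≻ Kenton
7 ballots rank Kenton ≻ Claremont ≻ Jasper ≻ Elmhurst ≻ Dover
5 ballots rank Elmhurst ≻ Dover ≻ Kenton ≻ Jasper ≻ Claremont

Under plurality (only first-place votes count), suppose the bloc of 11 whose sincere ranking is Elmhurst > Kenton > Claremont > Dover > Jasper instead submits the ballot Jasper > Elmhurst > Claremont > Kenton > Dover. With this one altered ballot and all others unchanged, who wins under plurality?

Jasper

First-place totals with the altered ballot: Dover 2, Claremont 12, Elmhurst 5, Jasper 20, Kenton 7.
The switch changes the winner from Elmhurst to Jasper.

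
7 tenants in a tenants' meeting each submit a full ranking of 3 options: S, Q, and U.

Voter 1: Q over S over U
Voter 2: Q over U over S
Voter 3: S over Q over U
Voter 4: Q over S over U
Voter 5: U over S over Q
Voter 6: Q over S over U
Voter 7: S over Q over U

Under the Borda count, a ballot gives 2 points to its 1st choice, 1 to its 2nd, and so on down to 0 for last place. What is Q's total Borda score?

Borda scores:
  S: 1 + 0 + 2 + 1 + 1 + 1 + 2 = 8
  Q: 2 + 2 + 1 + 2 + 0 + 2 + 1 = 10
  U: 0 + 1 + 0 + 0 + 2 + 0 + 0 = 3

10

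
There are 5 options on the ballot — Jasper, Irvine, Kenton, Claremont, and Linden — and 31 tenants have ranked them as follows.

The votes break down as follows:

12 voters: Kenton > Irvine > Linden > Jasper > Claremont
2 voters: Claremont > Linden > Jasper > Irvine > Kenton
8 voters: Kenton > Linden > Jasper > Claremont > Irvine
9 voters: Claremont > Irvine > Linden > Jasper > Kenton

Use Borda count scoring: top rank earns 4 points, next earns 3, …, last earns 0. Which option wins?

Kenton

Borda scores:
  Jasper: 12·1 + 2·2 + 8·2 + 9·1 = 41
  Irvine: 12·3 + 2·1 + 8·0 + 9·3 = 65
  Kenton: 12·4 + 2·0 + 8·4 + 9·0 = 80
  Claremont: 12·0 + 2·4 + 8·1 + 9·4 = 52
  Linden: 12·2 + 2·3 + 8·3 + 9·2 = 72
Kenton has the highest total.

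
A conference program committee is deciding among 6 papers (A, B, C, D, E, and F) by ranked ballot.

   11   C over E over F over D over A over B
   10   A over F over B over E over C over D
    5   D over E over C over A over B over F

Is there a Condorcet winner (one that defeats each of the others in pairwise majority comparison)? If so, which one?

Head-to-head results (26 voters total):
A vs B: A wins 26–0.
A vs C: C wins 16–10.
A vs D: D wins 16–10.
A vs E: E wins 16–10.
A vs F: A wins 15–11.
B vs C: C wins 16–10.
B vs D: D wins 16–10.
B vs E: E wins 16–10.
B vs F: F wins 21–5.
C vs D: C wins 21–5.
C vs E: E wins 15–11.
C vs F: C wins 16–10.
D vs E: E wins 21–5.
D vs F: F wins 21–5.
E vs F: E wins 16–10.
E beats each rival — A (16–10), B (16–10), C (15–11), D (21–5), F (16–10) — so E is the Condorcet winner.

E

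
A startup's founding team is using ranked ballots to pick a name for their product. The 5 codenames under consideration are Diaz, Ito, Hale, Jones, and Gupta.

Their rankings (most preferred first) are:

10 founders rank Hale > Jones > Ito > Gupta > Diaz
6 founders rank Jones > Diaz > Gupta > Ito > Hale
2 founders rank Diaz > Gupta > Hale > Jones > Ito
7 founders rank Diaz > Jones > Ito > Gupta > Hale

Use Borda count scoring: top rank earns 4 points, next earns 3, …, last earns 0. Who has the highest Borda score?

Jones

Borda scores:
  Diaz: 10·0 + 6·3 + 2·4 + 7·4 = 54
  Ito: 10·2 + 6·1 + 2·0 + 7·2 = 40
  Hale: 10·4 + 6·0 + 2·2 + 7·0 = 44
  Jones: 10·3 + 6·4 + 2·1 + 7·3 = 77
  Gupta: 10·1 + 6·2 + 2·3 + 7·1 = 35
Jones has the highest total.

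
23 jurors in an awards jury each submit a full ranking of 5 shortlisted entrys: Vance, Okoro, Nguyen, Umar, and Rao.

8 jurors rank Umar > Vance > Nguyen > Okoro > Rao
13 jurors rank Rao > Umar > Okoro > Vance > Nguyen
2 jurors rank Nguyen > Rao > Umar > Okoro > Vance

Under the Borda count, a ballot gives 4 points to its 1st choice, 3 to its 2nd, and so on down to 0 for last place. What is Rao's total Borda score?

58

Borda scores:
  Vance: 8·3 + 13·1 + 2·0 = 37
  Okoro: 8·1 + 13·2 + 2·1 = 36
  Nguyen: 8·2 + 13·0 + 2·4 = 24
  Umar: 8·4 + 13·3 + 2·2 = 75
  Rao: 8·0 + 13·4 + 2·3 = 58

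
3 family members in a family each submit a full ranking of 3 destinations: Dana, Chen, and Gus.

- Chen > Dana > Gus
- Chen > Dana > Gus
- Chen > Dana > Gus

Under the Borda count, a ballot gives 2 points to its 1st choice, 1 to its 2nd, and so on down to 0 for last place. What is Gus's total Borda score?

Borda scores:
  Dana: 1 + 1 + 1 = 3
  Chen: 2 + 2 + 2 = 6
  Gus: 0 + 0 + 0 = 0

0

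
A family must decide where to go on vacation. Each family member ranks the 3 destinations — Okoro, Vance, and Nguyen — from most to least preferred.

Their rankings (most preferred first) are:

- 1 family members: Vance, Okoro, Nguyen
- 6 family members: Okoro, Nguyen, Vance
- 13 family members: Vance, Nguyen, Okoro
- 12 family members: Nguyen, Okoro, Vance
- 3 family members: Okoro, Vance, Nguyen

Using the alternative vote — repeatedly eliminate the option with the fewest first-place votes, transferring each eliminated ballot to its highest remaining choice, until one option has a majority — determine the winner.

Round 1: Vance 14, Nguyen 12, Okoro 9. Okoro has the fewest and is eliminated.
Round 2: Nguyen 18, Vance 17. Nguyen has a majority.

Nguyen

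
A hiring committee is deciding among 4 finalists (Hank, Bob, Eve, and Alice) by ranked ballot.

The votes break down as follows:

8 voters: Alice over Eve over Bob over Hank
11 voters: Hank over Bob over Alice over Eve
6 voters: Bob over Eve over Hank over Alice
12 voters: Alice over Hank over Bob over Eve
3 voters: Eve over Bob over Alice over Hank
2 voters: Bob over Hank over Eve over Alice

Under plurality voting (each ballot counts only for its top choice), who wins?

Alice

First-place vote totals:
  Hank: 11
  Bob: 8
  Eve: 3
  Alice: 20
Alice has the most first-place votes.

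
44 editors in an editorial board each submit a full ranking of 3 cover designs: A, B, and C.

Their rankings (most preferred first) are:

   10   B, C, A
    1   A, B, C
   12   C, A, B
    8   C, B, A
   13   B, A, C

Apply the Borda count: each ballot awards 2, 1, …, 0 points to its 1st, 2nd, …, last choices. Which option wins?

B

Borda scores:
  A: 10·0 + 2 + 12·1 + 8·0 + 13·1 = 27
  B: 10·2 + 1 + 12·0 + 8·1 + 13·2 = 55
  C: 10·1 + 0 + 12·2 + 8·2 + 13·0 = 50
B has the highest total.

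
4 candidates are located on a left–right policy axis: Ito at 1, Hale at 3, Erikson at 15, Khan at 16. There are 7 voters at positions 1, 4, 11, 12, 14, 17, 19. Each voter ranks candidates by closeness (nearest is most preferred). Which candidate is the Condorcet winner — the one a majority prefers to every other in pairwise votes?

With single-peaked preferences on a line, the Condorcet winner is the candidate closest to the median voter.
The median voter (position 12) is closest to Erikson at 15.
Check: Erikson vs Khan — voters closer to Erikson: 5 of 7.

Erikson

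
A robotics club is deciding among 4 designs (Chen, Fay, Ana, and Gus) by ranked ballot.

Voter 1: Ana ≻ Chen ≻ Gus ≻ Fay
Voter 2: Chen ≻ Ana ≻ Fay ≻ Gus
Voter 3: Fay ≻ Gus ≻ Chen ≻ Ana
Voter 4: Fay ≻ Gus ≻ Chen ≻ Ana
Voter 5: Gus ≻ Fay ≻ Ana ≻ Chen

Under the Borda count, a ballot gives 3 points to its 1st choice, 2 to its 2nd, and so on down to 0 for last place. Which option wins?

Fay

Borda scores:
  Chen: 2 + 3 + 1 + 1 + 0 = 7
  Fay: 0 + 1 + 3 + 3 + 2 = 9
  Ana: 3 + 2 + 0 + 0 + 1 = 6
  Gus: 1 + 0 + 2 + 2 + 3 = 8
Fay has the highest total.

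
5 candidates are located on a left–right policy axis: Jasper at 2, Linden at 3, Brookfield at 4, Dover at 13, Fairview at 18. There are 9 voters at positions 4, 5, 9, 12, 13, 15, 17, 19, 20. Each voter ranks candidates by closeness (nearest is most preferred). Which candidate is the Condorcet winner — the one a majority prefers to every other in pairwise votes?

Dover

With single-peaked preferences on a line, the Condorcet winner is the candidate closest to the median voter.
The median voter (position 13) is closest to Dover at 13.
Check: Dover vs Linden — voters closer to Dover: 7 of 9.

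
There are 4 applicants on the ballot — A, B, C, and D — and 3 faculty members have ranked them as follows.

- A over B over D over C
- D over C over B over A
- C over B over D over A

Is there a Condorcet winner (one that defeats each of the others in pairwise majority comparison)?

Head-to-head results (3 voters total):
A vs B: B wins 2–1.
A vs C: C wins 2–1.
A vs D: D wins 2–1.
B vs C: C wins 2–1.
B vs D: B wins 2–1.
C vs D: D wins 2–1.
No candidate beats all others: B beats D beats C beats B, a majority cycle.

No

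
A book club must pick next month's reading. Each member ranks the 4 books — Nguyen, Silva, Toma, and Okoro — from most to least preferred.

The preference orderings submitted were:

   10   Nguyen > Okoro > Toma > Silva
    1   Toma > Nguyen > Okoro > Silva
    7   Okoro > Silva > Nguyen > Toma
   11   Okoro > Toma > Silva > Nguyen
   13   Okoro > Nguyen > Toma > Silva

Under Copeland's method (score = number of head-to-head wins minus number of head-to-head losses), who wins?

Okoro

Pairwise results:
  Nguyen vs Silva: Nguyen wins 24–18.
  Nguyen vs Toma: Nguyen wins 30–12.
  Nguyen vs Okoro: Okoro wins 31–11.
  Silva vs Toma: Toma wins 35–7.
  Silva vs Okoro: Okoro wins 42–0.
  Toma vs Okoro: Okoro wins 41–1.
Copeland scores (wins − losses):
  Nguyen: 2 − 1 = 1
  Silva: 0 − 3 = -3
  Toma: 1 − 2 = -1
  Okoro: 3 − 0 = 3
Okoro has the best Copeland score.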